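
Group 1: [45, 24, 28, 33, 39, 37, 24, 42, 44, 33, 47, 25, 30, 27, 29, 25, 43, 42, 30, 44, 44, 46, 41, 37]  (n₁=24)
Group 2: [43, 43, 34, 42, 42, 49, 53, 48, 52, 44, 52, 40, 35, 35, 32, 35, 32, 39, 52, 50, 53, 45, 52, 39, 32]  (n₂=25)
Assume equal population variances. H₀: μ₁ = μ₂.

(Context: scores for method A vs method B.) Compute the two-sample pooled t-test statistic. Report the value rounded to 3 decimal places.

x̄₁=35.792, s₁=7.978, n₁=24
x̄₂=42.920, s₂=7.410, n₂=25
s_p² = [23·7.978² + 24·7.410²]/47 = 59.1872
SE = √(s_p²·(1/24+1/25)) = 2.1985
t = (35.792−42.920)/2.1985 = -3.2423
df = 47

test statistic = -3.242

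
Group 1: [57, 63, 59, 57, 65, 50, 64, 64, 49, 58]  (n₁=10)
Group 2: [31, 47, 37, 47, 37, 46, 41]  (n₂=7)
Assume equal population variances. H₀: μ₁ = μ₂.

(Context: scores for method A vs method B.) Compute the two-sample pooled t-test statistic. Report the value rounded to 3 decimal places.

x̄₁=58.600, s₁=5.680, n₁=10
x̄₂=40.857, s₂=6.176, n₂=7
s_p² = [9·5.680² + 6·6.176²]/15 = 34.6171
SE = √(s_p²·(1/10+1/7)) = 2.8995
t = (58.600−40.857)/2.8995 = 6.1193
df = 15

test statistic = 6.119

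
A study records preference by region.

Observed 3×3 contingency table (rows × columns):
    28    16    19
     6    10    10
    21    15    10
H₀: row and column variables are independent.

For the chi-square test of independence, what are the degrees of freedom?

df = (r−1)(c−1) = (3−1)·(3−1) = 4

degrees of freedom = 4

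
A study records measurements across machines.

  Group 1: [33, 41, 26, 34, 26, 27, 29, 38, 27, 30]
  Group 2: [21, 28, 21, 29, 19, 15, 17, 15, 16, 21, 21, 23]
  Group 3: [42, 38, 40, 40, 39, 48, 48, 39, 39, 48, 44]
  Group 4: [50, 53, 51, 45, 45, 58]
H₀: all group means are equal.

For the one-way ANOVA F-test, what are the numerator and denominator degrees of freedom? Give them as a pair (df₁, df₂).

degrees of freedom = [3, 35]

k = 4 groups, N = 39 total
df = (k−1, N−k) = (4−1, 39−4) = (3, 35)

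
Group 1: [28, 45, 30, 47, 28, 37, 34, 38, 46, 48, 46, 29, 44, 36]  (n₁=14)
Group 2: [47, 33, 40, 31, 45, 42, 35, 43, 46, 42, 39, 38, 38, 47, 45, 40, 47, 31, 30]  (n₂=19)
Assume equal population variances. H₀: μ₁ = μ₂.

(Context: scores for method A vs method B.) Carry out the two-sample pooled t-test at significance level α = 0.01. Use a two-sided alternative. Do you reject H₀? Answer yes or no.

x̄₁=38.286, s₁=7.640, n₁=14
x̄₂=39.947, s₂=5.749, n₂=19
s_p² = [13·7.640² + 18·5.749²]/31 = 43.6711
SE = √(s_p²·(1/14+1/19)) = 2.3276
t = (38.286−39.947)/2.3276 = -0.7139
df = 31
p-value (two-sided) = 0.48064
At α=0.01: p ≥ α → fail to reject H₀

reject H₀: no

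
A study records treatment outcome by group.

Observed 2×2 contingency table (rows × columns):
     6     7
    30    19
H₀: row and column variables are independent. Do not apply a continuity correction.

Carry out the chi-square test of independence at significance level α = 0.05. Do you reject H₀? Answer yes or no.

reject H₀: no

Row totals [13, 49], col totals [36, 26], n=62
χ² = (6−7.55)²/7.55 + (7−5.45)²/5.45 + (30−28.45)²/28.45 + (19−20.55)²/20.55 = 0.9583
df = 1
p-value (upper-tail) = 0.32761
At α=0.05: p ≥ α → fail to reject H₀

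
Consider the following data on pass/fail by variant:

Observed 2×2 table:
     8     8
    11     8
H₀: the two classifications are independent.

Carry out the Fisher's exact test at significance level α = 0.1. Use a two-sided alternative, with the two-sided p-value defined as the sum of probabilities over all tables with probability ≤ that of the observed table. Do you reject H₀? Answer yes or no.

Margins: r₁=16, r₂=19, c₁=19, c₂=16, n=35
p_obs = C(16,8)·C(19,11)/C(35,19); sum pmf over tables with pmf ≤ p_obs
p-value (two-sided) = 0.73970
At α=0.1: p ≥ α → fail to reject H₀

reject H₀: no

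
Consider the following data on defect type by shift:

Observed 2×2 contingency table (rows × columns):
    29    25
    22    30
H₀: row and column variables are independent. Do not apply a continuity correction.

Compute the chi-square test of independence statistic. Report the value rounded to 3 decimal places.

Row totals [54, 52], col totals [51, 55], n=106
χ² = (29−25.98)²/25.98 + (25−28.02)²/28.02 + (22−25.02)²/25.02 + (30−26.98)²/26.98 = 1.3781
df = 1

test statistic = 1.378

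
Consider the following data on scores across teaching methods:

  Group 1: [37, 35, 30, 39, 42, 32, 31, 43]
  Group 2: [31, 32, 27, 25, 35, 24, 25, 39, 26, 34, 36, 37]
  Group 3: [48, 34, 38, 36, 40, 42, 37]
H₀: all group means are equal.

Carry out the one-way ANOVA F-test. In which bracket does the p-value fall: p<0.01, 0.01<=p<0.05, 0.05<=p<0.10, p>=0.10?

Group means [36.12, 30.92, 39.29], grand mean 34.630
SSB = Σnᵢ(x̄ᵢ−x̄)² = 335.076; SSW = ΣΣ(x−x̄ᵢ)² = 615.220
MSB = 335.076/2 = 167.5380; MSW = 615.220/24 = 25.6342
F = MSB/MSW = 6.5357
df = (2, 24)
p-value (upper-tail) = 0.00542
→ bracket: p<0.01

p-value bracket: p<0.01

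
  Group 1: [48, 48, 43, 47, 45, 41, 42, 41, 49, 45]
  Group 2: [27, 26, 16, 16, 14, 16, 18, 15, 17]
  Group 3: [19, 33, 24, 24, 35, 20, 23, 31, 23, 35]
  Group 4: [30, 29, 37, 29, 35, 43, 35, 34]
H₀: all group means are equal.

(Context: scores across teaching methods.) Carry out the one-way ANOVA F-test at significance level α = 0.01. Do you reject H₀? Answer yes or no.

reject H₀: yes

Group means [44.90, 18.33, 26.70, 34.00], grand mean 31.162
SSB = Σnᵢ(x̄ᵢ−x̄)² = 3632.027; SSW = ΣΣ(x−x̄ᵢ)² = 765.000
MSB = 3632.027/3 = 1210.6757; MSW = 765.000/33 = 23.1818
F = MSB/MSW = 52.2252
df = (3, 33)
p-value (upper-tail) = 0.00000
At α=0.01: p < α → reject H₀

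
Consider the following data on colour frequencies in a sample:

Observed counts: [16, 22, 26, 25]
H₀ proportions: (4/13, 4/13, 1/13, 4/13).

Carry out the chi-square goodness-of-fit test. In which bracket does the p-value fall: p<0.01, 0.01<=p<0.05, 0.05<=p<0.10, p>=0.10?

n = 89; E_i = n·p_i = [27.38, 27.38, 6.85, 27.38]
χ² = (16−27.38)²/27.38 + (22−27.38)²/27.38 + (26−6.85)²/6.85 + (25−27.38)²/27.38 = 59.5871
df = 3
p-value (upper-tail) = 0.00000
→ bracket: p<0.01

p-value bracket: p<0.01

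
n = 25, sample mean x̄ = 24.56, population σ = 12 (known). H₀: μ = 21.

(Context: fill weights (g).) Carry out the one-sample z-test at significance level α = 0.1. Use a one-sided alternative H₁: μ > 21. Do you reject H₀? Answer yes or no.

reject H₀: yes

SE = σ/√n = 12/√25 = 2.4000
z = (x̄−μ₀)/SE = (24.56−21)/2.4000 = 1.4833
p-value (one-sided, H₁ greater) = 0.06899
At α=0.1: p < α → reject H₀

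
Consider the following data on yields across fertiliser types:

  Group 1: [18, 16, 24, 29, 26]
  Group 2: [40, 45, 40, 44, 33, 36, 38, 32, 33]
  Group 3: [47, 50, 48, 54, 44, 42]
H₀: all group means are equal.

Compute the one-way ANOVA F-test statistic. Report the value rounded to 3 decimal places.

Group means [22.60, 37.89, 47.50], grand mean 36.950
SSB = Σnᵢ(x̄ᵢ−x̄)² = 1705.361; SSW = ΣΣ(x−x̄ᵢ)² = 393.589
MSB = 1705.361/2 = 852.6806; MSW = 393.589/17 = 23.1523
F = MSB/MSW = 36.8292
df = (2, 17)

test statistic = 36.829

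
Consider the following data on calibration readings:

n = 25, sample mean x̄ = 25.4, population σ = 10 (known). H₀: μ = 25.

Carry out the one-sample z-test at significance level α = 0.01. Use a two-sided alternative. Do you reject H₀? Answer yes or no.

SE = σ/√n = 10/√25 = 2.0000
z = (x̄−μ₀)/SE = (25.4−25)/2.0000 = 0.2000
p-value (two-sided) = 0.84148
At α=0.01: p ≥ α → fail to reject H₀

reject H₀: no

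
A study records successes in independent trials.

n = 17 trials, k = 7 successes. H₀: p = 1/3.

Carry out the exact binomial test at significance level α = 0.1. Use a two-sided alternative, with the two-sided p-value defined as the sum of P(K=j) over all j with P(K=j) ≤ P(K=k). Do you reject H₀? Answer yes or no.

reject H₀: no

Exact binomial: n=17, k=7, p₀=1/3=0.3333
P(X=j) = C(n,j)·p₀^j·(1−p₀)^(n−j); p = Σ P(X=j) over j with P(X=j) ≤ P(X=7)
p-value (two-sided) = 0.60746
At α=0.1: p ≥ α → fail to reject H₀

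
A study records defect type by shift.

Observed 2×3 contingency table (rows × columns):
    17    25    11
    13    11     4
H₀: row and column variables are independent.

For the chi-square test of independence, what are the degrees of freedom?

degrees of freedom = 2

df = (r−1)(c−1) = (2−1)·(3−1) = 2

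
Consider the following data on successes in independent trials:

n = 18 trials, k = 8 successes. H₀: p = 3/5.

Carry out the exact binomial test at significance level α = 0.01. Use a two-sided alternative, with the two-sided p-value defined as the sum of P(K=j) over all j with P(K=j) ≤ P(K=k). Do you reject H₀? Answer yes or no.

reject H₀: no

Exact binomial: n=18, k=8, p₀=3/5=0.6000
P(X=j) = C(n,j)·p₀^j·(1−p₀)^(n−j); p = Σ P(X=j) over j with P(X=j) ≤ P(X=8)
p-value (two-sided) = 0.22888
At α=0.01: p ≥ α → fail to reject H₀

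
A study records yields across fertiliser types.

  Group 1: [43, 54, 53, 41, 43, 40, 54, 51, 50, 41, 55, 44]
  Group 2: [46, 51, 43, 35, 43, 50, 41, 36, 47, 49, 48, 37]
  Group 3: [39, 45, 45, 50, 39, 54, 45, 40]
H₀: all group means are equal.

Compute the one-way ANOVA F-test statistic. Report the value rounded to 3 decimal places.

Group means [47.42, 43.83, 44.62], grand mean 45.375
SSB = Σnᵢ(x̄ᵢ−x̄)² = 83.042; SSW = ΣΣ(x−x̄ᵢ)² = 928.458
MSB = 83.042/2 = 41.5208; MSW = 928.458/29 = 32.0158
F = MSB/MSW = 1.2969
df = (2, 29)

test statistic = 1.297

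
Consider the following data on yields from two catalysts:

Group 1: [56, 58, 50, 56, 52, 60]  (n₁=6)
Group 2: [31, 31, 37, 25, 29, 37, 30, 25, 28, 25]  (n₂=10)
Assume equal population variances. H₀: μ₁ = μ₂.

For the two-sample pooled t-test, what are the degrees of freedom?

df = n₁ + n₂ − 2 = 6 + 10 − 2 = 14

degrees of freedom = 14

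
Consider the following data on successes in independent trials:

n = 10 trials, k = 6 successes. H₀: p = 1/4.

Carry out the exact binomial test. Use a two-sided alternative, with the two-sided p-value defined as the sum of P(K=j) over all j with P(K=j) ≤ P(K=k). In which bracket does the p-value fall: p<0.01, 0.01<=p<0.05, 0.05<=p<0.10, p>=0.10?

p-value bracket: 0.01<=p<0.05

Exact binomial: n=10, k=6, p₀=1/4=0.2500
P(X=j) = C(n,j)·p₀^j·(1−p₀)^(n−j); p = Σ P(X=j) over j with P(X=j) ≤ P(X=6)
p-value (two-sided) = 0.01973
→ bracket: 0.01<=p<0.05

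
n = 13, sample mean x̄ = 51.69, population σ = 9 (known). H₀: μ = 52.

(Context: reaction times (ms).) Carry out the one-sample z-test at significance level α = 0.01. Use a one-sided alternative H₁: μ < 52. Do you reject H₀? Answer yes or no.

reject H₀: no

SE = σ/√n = 9/√13 = 2.4962
z = (x̄−μ₀)/SE = (51.69−52)/2.4962 = -0.1242
p-value (one-sided, H₁ less) = 0.45058
At α=0.01: p ≥ α → fail to reject H₀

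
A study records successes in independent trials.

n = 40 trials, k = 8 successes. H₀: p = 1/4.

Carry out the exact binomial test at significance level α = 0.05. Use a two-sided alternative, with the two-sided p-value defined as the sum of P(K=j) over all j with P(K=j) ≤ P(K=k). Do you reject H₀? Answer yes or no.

reject H₀: no

Exact binomial: n=40, k=8, p₀=1/4=0.2500
P(X=j) = C(n,j)·p₀^j·(1−p₀)^(n−j); p = Σ P(X=j) over j with P(X=j) ≤ P(X=8)
p-value (two-sided) = 0.58469
At α=0.05: p ≥ α → fail to reject H₀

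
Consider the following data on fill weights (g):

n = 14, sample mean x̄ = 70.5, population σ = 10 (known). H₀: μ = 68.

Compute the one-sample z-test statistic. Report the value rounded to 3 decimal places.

test statistic = 0.935

SE = σ/√n = 10/√14 = 2.6726
z = (x̄−μ₀)/SE = (70.5−68)/2.6726 = 0.9354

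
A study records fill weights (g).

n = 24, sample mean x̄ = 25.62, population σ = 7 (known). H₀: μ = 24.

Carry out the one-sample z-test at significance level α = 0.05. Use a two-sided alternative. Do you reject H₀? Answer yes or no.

reject H₀: no

SE = σ/√n = 7/√24 = 1.4289
z = (x̄−μ₀)/SE = (25.62−24)/1.4289 = 1.1338
p-value (two-sided) = 0.25689
At α=0.05: p ≥ α → fail to reject H₀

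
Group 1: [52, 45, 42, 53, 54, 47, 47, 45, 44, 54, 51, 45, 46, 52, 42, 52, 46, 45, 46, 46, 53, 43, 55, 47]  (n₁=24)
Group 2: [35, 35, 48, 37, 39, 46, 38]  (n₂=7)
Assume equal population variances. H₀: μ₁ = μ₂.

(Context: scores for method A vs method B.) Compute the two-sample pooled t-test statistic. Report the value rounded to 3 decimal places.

test statistic = 4.392

x̄₁=48.000, s₁=4.149, n₁=24
x̄₂=39.714, s₂=5.219, n₂=7
s_p² = [23·4.149² + 6·5.219²]/29 = 19.2906
SE = √(s_p²·(1/24+1/7)) = 1.8867
t = (48.000−39.714)/1.8867 = 4.3917
df = 29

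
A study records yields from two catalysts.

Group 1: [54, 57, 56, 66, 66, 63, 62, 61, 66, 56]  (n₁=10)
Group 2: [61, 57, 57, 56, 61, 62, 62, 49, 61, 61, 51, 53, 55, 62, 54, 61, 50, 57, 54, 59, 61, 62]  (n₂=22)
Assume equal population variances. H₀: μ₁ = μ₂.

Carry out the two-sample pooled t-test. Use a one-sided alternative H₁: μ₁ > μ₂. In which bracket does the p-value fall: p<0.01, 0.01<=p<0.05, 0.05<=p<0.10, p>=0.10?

p-value bracket: 0.01<=p<0.05

x̄₁=60.700, s₁=4.644, n₁=10
x̄₂=57.545, s₂=4.262, n₂=22
s_p² = [9·4.644² + 21·4.262²]/30 = 19.1852
SE = √(s_p²·(1/10+1/22)) = 1.6705
t = (60.700−57.545)/1.6705 = 1.8884
df = 30
p-value (one-sided, H₁ greater) = 0.03434
→ bracket: 0.01<=p<0.05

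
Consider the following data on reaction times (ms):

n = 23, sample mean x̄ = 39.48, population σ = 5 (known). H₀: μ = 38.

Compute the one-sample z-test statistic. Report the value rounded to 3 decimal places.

test statistic = 1.420

SE = σ/√n = 5/√23 = 1.0426
z = (x̄−μ₀)/SE = (39.48−38)/1.0426 = 1.4196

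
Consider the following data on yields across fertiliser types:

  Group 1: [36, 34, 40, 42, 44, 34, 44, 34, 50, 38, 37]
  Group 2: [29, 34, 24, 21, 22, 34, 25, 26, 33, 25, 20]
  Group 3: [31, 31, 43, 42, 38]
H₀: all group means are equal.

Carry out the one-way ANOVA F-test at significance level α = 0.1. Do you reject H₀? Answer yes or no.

Group means [39.36, 26.64, 37.00], grand mean 33.741
SSB = Σnᵢ(x̄ᵢ−x̄)² = 956.094; SSW = ΣΣ(x−x̄ᵢ)² = 667.091
MSB = 956.094/2 = 478.0471; MSW = 667.091/24 = 27.7955
F = MSB/MSW = 17.1988
df = (2, 24)
p-value (upper-tail) = 0.00002
At α=0.1: p < α → reject H₀

reject H₀: yes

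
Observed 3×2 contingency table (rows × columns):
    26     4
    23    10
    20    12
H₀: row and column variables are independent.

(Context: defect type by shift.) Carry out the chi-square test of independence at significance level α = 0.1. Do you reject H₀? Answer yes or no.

Row totals [30, 33, 32], col totals [69, 26], n=95
χ² = (26−21.79)²/21.79 + (4−8.21)²/8.21 + (23−23.97)²/23.97 + (10−9.03)²/9.03 + (20−23.24)²/23.24 + (12−8.76)²/8.76 = 4.7683
df = 2
p-value (upper-tail) = 0.09217
At α=0.1: p < α → reject H₀

reject H₀: yes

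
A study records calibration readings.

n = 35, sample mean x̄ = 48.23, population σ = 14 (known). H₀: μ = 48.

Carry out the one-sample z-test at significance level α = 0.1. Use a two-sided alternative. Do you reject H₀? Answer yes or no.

SE = σ/√n = 14/√35 = 2.3664
z = (x̄−μ₀)/SE = (48.23−48)/2.3664 = 0.0972
p-value (two-sided) = 0.92257
At α=0.1: p ≥ α → fail to reject H₀

reject H₀: no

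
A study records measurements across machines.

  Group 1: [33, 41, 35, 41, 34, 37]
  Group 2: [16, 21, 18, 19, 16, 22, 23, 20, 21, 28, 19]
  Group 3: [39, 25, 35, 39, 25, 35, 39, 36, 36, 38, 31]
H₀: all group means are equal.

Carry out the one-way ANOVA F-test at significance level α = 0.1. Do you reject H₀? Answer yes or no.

reject H₀: yes

Group means [36.83, 20.27, 34.36], grand mean 29.357
SSB = Σnᵢ(x̄ᵢ−x̄)² = 1518.868; SSW = ΣΣ(x−x̄ᵢ)² = 447.561
MSB = 1518.868/2 = 759.4340; MSW = 447.561/25 = 17.9024
F = MSB/MSW = 42.4207
df = (2, 25)
p-value (upper-tail) = 0.00000
At α=0.1: p < α → reject H₀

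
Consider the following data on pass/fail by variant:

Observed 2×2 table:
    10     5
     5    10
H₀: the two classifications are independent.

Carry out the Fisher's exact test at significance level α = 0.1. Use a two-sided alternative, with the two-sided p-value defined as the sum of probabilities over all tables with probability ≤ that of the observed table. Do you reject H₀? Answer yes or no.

reject H₀: no

Margins: r₁=15, r₂=15, c₁=15, c₂=15, n=30
p_obs = C(15,10)·C(15,5)/C(30,15); sum pmf over tables with pmf ≤ p_obs
p-value (two-sided) = 0.14311
At α=0.1: p ≥ α → fail to reject H₀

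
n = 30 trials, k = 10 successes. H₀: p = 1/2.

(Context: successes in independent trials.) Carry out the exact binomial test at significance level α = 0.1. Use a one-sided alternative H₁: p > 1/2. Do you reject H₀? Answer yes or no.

Exact binomial: n=30, k=10, p₀=1/2=0.5000
P(X≥10) from Σ C(n,i)·p₀^i·(1−p₀)^(n−i)
p-value (one-sided, H₁ greater) = 0.97861
At α=0.1: p ≥ α → fail to reject H₀

reject H₀: no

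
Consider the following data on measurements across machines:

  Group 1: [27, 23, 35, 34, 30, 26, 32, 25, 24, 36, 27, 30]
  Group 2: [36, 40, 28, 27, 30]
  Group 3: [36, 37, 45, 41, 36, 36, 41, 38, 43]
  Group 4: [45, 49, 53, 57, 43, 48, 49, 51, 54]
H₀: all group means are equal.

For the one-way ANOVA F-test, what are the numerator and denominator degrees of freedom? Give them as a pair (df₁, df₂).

degrees of freedom = [3, 31]

k = 4 groups, N = 35 total
df = (k−1, N−k) = (4−1, 35−4) = (3, 31)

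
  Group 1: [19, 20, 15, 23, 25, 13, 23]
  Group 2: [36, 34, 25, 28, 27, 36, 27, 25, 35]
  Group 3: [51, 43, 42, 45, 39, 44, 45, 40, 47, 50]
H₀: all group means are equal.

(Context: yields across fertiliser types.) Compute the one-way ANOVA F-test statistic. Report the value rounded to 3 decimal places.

test statistic = 69.161

Group means [19.71, 30.33, 44.60], grand mean 32.962
SSB = Σnᵢ(x̄ᵢ−x̄)² = 2645.133; SSW = ΣΣ(x−x̄ᵢ)² = 439.829
MSB = 2645.133/2 = 1322.5665; MSW = 439.829/23 = 19.1230
F = MSB/MSW = 69.1611
df = (2, 23)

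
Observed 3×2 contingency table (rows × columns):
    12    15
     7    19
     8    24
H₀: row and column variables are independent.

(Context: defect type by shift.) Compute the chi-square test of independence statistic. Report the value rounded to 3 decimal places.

Row totals [27, 26, 32], col totals [27, 58], n=85
χ² = (12−8.58)²/8.58 + (15−18.42)²/18.42 + (7−8.26)²/8.26 + (19−17.74)²/17.74 + (8−10.16)²/10.16 + (24−21.84)²/21.84 = 2.9596
df = 2

test statistic = 2.960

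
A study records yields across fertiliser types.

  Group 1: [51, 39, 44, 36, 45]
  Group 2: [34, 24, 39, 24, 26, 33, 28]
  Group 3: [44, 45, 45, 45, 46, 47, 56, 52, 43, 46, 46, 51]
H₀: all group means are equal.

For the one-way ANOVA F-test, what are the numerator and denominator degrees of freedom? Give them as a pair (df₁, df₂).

degrees of freedom = [2, 21]

k = 3 groups, N = 24 total
df = (k−1, N−k) = (3−1, 24−3) = (2, 21)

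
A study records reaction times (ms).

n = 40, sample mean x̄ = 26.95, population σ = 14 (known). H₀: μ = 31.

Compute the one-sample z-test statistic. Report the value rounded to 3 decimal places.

test statistic = -1.830

SE = σ/√n = 14/√40 = 2.2136
z = (x̄−μ₀)/SE = (26.95−31)/2.2136 = -1.8296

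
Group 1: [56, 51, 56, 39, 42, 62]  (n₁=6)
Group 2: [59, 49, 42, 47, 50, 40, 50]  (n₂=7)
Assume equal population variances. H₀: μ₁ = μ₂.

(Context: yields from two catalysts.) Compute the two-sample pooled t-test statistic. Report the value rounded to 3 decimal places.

x̄₁=51.000, s₁=8.899, n₁=6
x̄₂=48.143, s₂=6.203, n₂=7
s_p² = [5·8.899² + 6·6.203²]/11 = 56.9870
SE = √(s_p²·(1/6+1/7)) = 4.1999
t = (51.000−48.143)/4.1999 = 0.6803
df = 11

test statistic = 0.680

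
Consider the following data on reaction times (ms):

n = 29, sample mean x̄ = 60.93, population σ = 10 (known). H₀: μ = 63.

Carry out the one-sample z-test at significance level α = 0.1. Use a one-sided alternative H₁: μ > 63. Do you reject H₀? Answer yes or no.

reject H₀: no

SE = σ/√n = 10/√29 = 1.8570
z = (x̄−μ₀)/SE = (60.93−63)/1.8570 = -1.1147
p-value (one-sided, H₁ greater) = 0.86752
At α=0.1: p ≥ α → fail to reject H₀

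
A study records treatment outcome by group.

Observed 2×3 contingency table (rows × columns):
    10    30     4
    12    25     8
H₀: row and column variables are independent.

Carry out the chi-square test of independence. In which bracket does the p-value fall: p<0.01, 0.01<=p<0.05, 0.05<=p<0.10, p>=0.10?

Row totals [44, 45], col totals [22, 55, 12], n=89
χ² = (10−10.88)²/10.88 + (30−27.19)²/27.19 + (4−5.93)²/5.93 + (12−11.12)²/11.12 + (25−27.81)²/27.81 + (8−6.07)²/6.07 = 1.9587
df = 2
p-value (upper-tail) = 0.37555
→ bracket: p>=0.10

p-value bracket: p>=0.10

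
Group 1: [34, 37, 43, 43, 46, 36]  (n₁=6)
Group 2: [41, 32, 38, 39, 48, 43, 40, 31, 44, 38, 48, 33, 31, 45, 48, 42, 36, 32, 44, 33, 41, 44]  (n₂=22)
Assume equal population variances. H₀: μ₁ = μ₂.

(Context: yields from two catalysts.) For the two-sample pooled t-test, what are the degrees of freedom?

degrees of freedom = 26

df = n₁ + n₂ − 2 = 6 + 22 − 2 = 26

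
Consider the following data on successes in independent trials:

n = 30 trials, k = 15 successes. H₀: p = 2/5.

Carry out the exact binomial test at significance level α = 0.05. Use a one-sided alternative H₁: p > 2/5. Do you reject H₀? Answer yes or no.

reject H₀: no

Exact binomial: n=30, k=15, p₀=2/5=0.4000
P(X≥15) from Σ C(n,i)·p₀^i·(1−p₀)^(n−i)
p-value (one-sided, H₁ greater) = 0.17537
At α=0.05: p ≥ α → fail to reject H₀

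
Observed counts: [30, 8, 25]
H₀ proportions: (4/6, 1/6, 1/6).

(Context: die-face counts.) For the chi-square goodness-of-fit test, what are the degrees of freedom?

degrees of freedom = 2

df = k − 1 = 3 − 1 = 2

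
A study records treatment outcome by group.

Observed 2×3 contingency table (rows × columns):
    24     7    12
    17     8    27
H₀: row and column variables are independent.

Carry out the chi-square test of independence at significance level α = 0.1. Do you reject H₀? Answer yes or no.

Row totals [43, 52], col totals [41, 15, 39], n=95
χ² = (24−18.56)²/18.56 + (7−6.79)²/6.79 + (12−17.65)²/17.65 + (17−22.44)²/22.44 + (8−8.21)²/8.21 + (27−21.35)²/21.35 = 6.2343
df = 2
p-value (upper-tail) = 0.04428
At α=0.1: p < α → reject H₀

reject H₀: yes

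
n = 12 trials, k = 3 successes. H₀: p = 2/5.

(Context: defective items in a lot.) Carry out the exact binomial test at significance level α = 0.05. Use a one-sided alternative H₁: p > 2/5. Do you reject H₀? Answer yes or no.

reject H₀: no

Exact binomial: n=12, k=3, p₀=2/5=0.4000
P(X≥3) from Σ C(n,i)·p₀^i·(1−p₀)^(n−i)
p-value (one-sided, H₁ greater) = 0.91656
At α=0.05: p ≥ α → fail to reject H₀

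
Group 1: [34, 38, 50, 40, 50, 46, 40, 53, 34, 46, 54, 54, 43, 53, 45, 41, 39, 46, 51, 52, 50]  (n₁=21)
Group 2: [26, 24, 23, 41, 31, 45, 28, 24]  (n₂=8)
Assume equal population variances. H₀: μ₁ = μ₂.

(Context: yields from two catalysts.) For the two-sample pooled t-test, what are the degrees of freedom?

degrees of freedom = 27

df = n₁ + n₂ − 2 = 21 + 8 − 2 = 27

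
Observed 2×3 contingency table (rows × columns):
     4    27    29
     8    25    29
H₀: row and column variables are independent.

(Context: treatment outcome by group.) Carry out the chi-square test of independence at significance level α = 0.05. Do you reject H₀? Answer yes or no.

reject H₀: no

Row totals [60, 62], col totals [12, 52, 58], n=122
χ² = (4−5.90)²/5.90 + (27−25.57)²/25.57 + (29−28.52)²/28.52 + (8−6.10)²/6.10 + (25−26.43)²/26.43 + (29−29.48)²/29.48 = 1.3778
df = 2
p-value (upper-tail) = 0.50212
At α=0.05: p ≥ α → fail to reject H₀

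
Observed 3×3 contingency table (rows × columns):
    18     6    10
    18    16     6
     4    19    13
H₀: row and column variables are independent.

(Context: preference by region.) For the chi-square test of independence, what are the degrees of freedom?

df = (r−1)(c−1) = (3−1)·(3−1) = 4

degrees of freedom = 4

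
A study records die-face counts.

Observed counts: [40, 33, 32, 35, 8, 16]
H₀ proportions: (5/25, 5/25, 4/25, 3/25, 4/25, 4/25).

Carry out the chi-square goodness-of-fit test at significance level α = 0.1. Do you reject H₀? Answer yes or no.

reject H₀: yes

n = 164; E_i = n·p_i = [32.80, 32.80, 26.24, 19.68, 26.24, 26.24]
χ² = (40−32.80)²/32.80 + (33−32.80)²/32.80 + (32−26.24)²/26.24 + (35−19.68)²/19.68 + (8−26.24)²/26.24 + (16−26.24)²/26.24 = 31.4472
df = 5
p-value (upper-tail) = 0.00001
At α=0.1: p < α → reject H₀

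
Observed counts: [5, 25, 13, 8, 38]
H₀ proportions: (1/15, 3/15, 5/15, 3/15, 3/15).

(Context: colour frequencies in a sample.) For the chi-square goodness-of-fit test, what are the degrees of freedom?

degrees of freedom = 4

df = k − 1 = 5 − 1 = 4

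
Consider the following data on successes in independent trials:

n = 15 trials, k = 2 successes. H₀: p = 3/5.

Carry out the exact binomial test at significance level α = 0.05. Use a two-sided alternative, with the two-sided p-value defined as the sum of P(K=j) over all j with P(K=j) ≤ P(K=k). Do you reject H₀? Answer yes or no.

Exact binomial: n=15, k=2, p₀=3/5=0.6000
P(X=j) = C(n,j)·p₀^j·(1−p₀)^(n−j); p = Σ P(X=j) over j with P(X=j) ≤ P(X=2)
p-value (two-sided) = 0.00028
At α=0.05: p < α → reject H₀

reject H₀: yes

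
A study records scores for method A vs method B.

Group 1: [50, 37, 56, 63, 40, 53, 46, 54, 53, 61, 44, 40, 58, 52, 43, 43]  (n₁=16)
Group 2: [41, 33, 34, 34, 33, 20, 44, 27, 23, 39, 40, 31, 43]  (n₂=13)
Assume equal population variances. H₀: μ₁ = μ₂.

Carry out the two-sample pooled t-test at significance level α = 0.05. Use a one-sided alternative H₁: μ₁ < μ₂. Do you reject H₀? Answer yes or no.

reject H₀: no

x̄₁=49.562, s₁=7.933, n₁=16
x̄₂=34.000, s₂=7.461, n₂=13
s_p² = [15·7.933² + 12·7.461²]/27 = 59.7014
SE = √(s_p²·(1/16+1/13)) = 2.8851
t = (49.562−34.000)/2.8851 = 5.3941
df = 27
p-value (one-sided, H₁ less) = 0.99999
At α=0.05: p ≥ α → fail to reject H₀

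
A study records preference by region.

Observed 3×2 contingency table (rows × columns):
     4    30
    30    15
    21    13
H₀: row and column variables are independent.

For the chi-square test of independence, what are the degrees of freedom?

degrees of freedom = 2

df = (r−1)(c−1) = (3−1)·(2−1) = 2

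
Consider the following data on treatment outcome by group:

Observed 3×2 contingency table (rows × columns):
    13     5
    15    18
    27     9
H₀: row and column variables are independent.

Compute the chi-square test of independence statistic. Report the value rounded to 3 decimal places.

Row totals [18, 33, 36], col totals [55, 32], n=87
χ² = (13−11.38)²/11.38 + (5−6.62)²/6.62 + (15−20.86)²/20.86 + (18−12.14)²/12.14 + (27−22.76)²/22.76 + (9−13.24)²/13.24 = 7.2549
df = 2

test statistic = 7.255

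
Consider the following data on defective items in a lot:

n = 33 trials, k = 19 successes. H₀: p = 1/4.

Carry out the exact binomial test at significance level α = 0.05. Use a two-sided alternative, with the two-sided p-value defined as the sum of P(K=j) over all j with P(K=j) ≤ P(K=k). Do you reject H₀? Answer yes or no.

Exact binomial: n=33, k=19, p₀=1/4=0.2500
P(X=j) = C(n,j)·p₀^j·(1−p₀)^(n−j); p = Σ P(X=j) over j with P(X=j) ≤ P(X=19)
p-value (two-sided) = 0.00007
At α=0.05: p < α → reject H₀

reject H₀: yes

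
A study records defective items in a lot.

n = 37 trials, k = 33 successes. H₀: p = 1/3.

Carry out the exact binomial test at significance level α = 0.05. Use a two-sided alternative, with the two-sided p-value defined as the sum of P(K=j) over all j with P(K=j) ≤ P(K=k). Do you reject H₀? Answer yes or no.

Exact binomial: n=37, k=33, p₀=1/3=0.3333
P(X=j) = C(n,j)·p₀^j·(1−p₀)^(n−j); p = Σ P(X=j) over j with P(X=j) ≤ P(X=33)
p-value (two-sided) = 0.00000
At α=0.05: p < α → reject H₀

reject H₀: yes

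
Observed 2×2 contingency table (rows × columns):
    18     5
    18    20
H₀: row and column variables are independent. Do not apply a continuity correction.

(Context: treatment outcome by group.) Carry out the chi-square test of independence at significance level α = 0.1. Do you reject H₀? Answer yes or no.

Row totals [23, 38], col totals [36, 25], n=61
χ² = (18−13.57)²/13.57 + (5−9.43)²/9.43 + (18−22.43)²/22.43 + (20−15.57)²/15.57 = 5.6533
df = 1
p-value (upper-tail) = 0.01742
At α=0.1: p < α → reject H₀

reject H₀: yes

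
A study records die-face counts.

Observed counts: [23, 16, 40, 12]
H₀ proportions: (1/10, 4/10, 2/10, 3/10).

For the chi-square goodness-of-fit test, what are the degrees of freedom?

df = k − 1 = 4 − 1 = 3

degrees of freedom = 3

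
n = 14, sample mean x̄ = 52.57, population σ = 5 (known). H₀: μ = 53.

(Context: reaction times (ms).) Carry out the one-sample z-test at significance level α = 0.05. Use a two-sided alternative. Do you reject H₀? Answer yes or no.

reject H₀: no

SE = σ/√n = 5/√14 = 1.3363
z = (x̄−μ₀)/SE = (52.57−53)/1.3363 = -0.3218
p-value (two-sided) = 0.74762
At α=0.05: p ≥ α → fail to reject H₀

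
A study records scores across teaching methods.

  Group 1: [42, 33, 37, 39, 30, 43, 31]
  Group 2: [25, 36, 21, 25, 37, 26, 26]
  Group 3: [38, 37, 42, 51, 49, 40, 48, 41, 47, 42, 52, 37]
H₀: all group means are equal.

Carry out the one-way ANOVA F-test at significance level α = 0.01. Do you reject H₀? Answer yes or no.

Group means [36.43, 28.00, 43.67], grand mean 37.500
SSB = Σnᵢ(x̄ᵢ−x̄)² = 1096.119; SSW = ΣΣ(x−x̄ᵢ)² = 712.381
MSB = 1096.119/2 = 548.0595; MSW = 712.381/23 = 30.9731
F = MSB/MSW = 17.6947
df = (2, 23)
p-value (upper-tail) = 0.00002
At α=0.01: p < α → reject H₀

reject H₀: yes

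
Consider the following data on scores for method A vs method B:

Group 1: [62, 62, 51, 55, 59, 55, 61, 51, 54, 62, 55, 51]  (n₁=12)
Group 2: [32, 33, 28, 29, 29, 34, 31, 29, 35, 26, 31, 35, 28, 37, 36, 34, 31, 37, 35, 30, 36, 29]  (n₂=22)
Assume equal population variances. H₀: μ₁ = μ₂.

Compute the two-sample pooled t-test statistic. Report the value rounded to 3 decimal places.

x̄₁=56.500, s₁=4.482, n₁=12
x̄₂=32.045, s₂=3.302, n₂=22
s_p² = [11·4.482² + 21·3.302²]/32 = 14.0611
SE = √(s_p²·(1/12+1/22)) = 1.3457
t = (56.500−32.045)/1.3457 = 18.1724
df = 32

test statistic = 18.172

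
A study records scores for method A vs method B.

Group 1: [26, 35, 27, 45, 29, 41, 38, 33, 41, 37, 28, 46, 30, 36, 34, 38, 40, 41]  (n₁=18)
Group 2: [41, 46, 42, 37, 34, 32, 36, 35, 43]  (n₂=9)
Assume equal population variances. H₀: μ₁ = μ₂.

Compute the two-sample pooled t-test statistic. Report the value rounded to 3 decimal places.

x̄₁=35.833, s₁=6.061, n₁=18
x̄₂=38.444, s₂=4.720, n₂=9
s_p² = [17·6.061² + 8·4.720²]/25 = 32.1089
SE = √(s_p²·(1/18+1/9)) = 2.3133
t = (35.833−38.444)/2.3133 = -1.1287
df = 25

test statistic = -1.129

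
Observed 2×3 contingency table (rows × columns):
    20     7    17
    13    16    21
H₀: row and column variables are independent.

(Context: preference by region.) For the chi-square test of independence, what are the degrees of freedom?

df = (r−1)(c−1) = (2−1)·(3−1) = 2

degrees of freedom = 2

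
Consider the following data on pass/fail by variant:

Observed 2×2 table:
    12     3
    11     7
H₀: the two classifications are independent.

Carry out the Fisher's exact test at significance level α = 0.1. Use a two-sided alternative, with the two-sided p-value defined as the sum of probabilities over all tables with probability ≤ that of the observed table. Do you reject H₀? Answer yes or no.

reject H₀: no

Margins: r₁=15, r₂=18, c₁=23, c₂=10, n=33
p_obs = C(15,12)·C(18,11)/C(33,23); sum pmf over tables with pmf ≤ p_obs
p-value (two-sided) = 0.28280
At α=0.1: p ≥ α → fail to reject H₀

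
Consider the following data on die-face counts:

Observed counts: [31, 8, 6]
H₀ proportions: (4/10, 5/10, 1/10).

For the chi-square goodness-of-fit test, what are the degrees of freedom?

df = k − 1 = 3 − 1 = 2

degrees of freedom = 2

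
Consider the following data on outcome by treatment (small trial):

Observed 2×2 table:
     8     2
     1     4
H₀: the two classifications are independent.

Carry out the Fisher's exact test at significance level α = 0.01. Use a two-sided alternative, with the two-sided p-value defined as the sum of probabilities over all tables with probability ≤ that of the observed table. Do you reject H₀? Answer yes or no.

Margins: r₁=10, r₂=5, c₁=9, c₂=6, n=15
p_obs = C(10,8)·C(5,1)/C(15,9); sum pmf over tables with pmf ≤ p_obs
p-value (two-sided) = 0.08891
At α=0.01: p ≥ α → fail to reject H₀

reject H₀: no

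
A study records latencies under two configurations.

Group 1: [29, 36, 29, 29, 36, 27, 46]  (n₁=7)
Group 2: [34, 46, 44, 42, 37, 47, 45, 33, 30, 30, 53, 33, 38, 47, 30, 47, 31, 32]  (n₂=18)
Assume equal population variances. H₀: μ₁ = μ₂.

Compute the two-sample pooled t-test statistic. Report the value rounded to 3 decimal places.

x̄₁=33.143, s₁=6.719, n₁=7
x̄₂=38.833, s₂=7.532, n₂=18
s_p² = [6·6.719² + 17·7.532²]/23 = 53.7112
SE = √(s_p²·(1/7+1/18)) = 3.2645
t = (33.143−38.833)/3.2645 = -1.7431
df = 23

test statistic = -1.743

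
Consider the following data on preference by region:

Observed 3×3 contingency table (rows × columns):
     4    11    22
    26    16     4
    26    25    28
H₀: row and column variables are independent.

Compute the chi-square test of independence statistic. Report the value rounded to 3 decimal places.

Row totals [37, 46, 79], col totals [56, 52, 54], n=162
χ² = (4−12.79)²/12.79 + (11−11.88)²/11.88 + (22−12.33)²/12.33 + (26−15.90)²/15.90 + (16−14.77)²/14.77 + (4−15.33)²/15.33 + (26−27.31)²/27.31 + (25−25.36)²/25.36 + (28−26.33)²/26.33 = 28.7493
df = 4

test statistic = 28.749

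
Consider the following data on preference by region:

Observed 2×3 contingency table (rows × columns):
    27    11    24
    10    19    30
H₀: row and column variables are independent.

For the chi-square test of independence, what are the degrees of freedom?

degrees of freedom = 2

df = (r−1)(c−1) = (2−1)·(3−1) = 2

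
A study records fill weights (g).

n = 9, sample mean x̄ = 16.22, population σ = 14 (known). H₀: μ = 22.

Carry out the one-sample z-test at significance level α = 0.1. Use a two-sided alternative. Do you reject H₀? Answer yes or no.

reject H₀: no

SE = σ/√n = 14/√9 = 4.6667
z = (x̄−μ₀)/SE = (16.22−22)/4.6667 = -1.2386
p-value (two-sided) = 0.21550
At α=0.1: p ≥ α → fail to reject H₀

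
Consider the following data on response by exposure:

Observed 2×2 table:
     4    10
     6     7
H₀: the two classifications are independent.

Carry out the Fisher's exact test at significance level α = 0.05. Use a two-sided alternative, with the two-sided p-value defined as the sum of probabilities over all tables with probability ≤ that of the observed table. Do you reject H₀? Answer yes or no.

Margins: r₁=14, r₂=13, c₁=10, c₂=17, n=27
p_obs = C(14,4)·C(13,6)/C(27,10); sum pmf over tables with pmf ≤ p_obs
p-value (two-sided) = 0.44007
At α=0.05: p ≥ α → fail to reject H₀

reject H₀: no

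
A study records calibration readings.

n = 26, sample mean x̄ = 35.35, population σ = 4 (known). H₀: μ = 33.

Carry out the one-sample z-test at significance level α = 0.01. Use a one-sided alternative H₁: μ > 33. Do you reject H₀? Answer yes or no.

reject H₀: yes

SE = σ/√n = 4/√26 = 0.7845
z = (x̄−μ₀)/SE = (35.35−33)/0.7845 = 2.9957
p-value (one-sided, H₁ greater) = 0.00137
At α=0.01: p < α → reject H₀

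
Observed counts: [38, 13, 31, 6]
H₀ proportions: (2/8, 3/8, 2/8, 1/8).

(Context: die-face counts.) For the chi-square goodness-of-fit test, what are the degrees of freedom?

df = k − 1 = 4 − 1 = 3

degrees of freedom = 3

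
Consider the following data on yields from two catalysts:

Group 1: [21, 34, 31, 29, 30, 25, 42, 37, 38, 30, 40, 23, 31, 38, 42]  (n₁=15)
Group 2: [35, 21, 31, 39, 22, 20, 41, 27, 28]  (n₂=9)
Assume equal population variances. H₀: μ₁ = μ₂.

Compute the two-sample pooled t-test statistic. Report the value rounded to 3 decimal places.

x̄₁=32.733, s₁=6.692, n₁=15
x̄₂=29.333, s₂=7.762, n₂=9
s_p² = [14·6.692² + 8·7.762²]/22 = 50.4061
SE = √(s_p²·(1/15+1/9)) = 2.9935
t = (32.733−29.333)/2.9935 = 1.1358
df = 22

test statistic = 1.136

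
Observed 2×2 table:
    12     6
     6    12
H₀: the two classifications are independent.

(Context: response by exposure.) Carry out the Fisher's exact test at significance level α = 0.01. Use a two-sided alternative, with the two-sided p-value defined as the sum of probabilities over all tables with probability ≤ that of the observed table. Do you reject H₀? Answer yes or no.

reject H₀: no

Margins: r₁=18, r₂=18, c₁=18, c₂=18, n=36
p_obs = C(18,12)·C(18,6)/C(36,18); sum pmf over tables with pmf ≤ p_obs
p-value (two-sided) = 0.09434
At α=0.01: p ≥ α → fail to reject H₀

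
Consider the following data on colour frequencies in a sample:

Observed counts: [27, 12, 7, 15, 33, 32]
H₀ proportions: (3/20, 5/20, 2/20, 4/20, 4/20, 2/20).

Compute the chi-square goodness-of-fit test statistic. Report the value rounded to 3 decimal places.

n = 126; E_i = n·p_i = [18.90, 31.50, 12.60, 25.20, 25.20, 12.60]
χ² = (27−18.90)²/18.90 + (12−31.50)²/31.50 + (7−12.60)²/12.60 + (15−25.20)²/25.20 + (33−25.20)²/25.20 + (32−12.60)²/12.60 = 54.4444
df = 5

test statistic = 54.444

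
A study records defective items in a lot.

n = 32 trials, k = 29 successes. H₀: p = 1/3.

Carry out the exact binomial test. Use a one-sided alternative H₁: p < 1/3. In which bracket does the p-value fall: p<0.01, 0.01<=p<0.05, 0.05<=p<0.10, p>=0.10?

p-value bracket: p>=0.10

Exact binomial: n=32, k=29, p₀=1/3=0.3333
P(X≤29) from Σ C(n,i)·p₀^i·(1−p₀)^(n−i)
p-value (one-sided, H₁ less) = 1.00000
→ bracket: p>=0.10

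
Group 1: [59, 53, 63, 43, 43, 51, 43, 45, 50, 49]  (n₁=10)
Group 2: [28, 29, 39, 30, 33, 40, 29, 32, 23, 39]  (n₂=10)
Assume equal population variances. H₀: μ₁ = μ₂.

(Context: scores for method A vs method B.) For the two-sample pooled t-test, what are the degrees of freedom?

degrees of freedom = 18

df = n₁ + n₂ − 2 = 10 + 10 − 2 = 18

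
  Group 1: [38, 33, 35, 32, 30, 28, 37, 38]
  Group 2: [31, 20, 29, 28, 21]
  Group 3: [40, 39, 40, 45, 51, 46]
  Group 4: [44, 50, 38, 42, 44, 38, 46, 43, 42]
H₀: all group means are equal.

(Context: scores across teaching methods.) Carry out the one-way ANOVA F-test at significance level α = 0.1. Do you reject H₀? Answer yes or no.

reject H₀: yes

Group means [33.88, 25.80, 43.50, 43.00], grand mean 37.429
SSB = Σnᵢ(x̄ᵢ−x̄)² = 1277.682; SSW = ΣΣ(x−x̄ᵢ)² = 419.175
MSB = 1277.682/3 = 425.8940; MSW = 419.175/24 = 17.4656
F = MSB/MSW = 24.3847
df = (3, 24)
p-value (upper-tail) = 0.00000
At α=0.1: p < α → reject H₀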